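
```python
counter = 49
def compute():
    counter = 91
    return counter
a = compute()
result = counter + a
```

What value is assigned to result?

Step 1: Global counter = 49. compute() returns local counter = 91.
Step 2: a = 91. Global counter still = 49.
Step 3: result = 49 + 91 = 140

The answer is 140.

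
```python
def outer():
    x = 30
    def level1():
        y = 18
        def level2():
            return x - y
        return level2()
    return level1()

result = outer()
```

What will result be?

Step 1: x = 30 in outer. y = 18 in level1.
Step 2: level2() reads x = 30 and y = 18 from enclosing scopes.
Step 3: result = 30 - 18 = 12

The answer is 12.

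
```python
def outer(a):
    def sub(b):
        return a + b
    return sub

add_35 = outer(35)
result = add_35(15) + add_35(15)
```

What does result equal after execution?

Step 1: add_35 captures a = 35.
Step 2: add_35(15) = 35 + 15 = 50, called twice.
Step 3: result = 50 + 50 = 100

The answer is 100.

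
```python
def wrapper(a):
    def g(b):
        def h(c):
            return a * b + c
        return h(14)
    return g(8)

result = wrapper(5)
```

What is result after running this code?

Step 1: a = 5, b = 8, c = 14.
Step 2: h() computes a * b + c = 5 * 8 + 14 = 54.
Step 3: result = 54

The answer is 54.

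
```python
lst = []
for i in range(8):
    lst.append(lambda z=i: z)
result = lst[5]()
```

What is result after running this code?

Step 1: Default argument z=i captures i's value at each iteration.
Step 2: lst[5] captured z = 5 when i was 5.
Step 3: result = 5

The answer is 5.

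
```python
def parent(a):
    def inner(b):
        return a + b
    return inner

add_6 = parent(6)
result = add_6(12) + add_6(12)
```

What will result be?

Step 1: add_6 captures a = 6.
Step 2: add_6(12) = 6 + 12 = 18, called twice.
Step 3: result = 18 + 18 = 36

The answer is 36.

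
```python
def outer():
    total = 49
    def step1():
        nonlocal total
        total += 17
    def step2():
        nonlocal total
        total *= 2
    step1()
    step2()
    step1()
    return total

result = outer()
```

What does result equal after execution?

Step 1: total = 49.
Step 2: step1(): total = 49 + 17 = 66.
Step 3: step2(): total = 66 * 2 = 132.
Step 4: step1(): total = 132 + 17 = 149. result = 149

The answer is 149.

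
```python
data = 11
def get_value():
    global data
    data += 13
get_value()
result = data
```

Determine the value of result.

Step 1: data = 11 globally.
Step 2: get_value() modifies global data: data += 13 = 24.
Step 3: result = 24

The answer is 24.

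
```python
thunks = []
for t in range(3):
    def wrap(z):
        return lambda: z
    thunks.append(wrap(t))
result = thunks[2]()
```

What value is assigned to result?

Step 1: wrap(t) creates a new scope capturing z = t at call time.
Step 2: thunks[2] = wrap(2), so its lambda captures z = 2.
Step 3: result = 2 (closure factory fixes late binding)

The answer is 2.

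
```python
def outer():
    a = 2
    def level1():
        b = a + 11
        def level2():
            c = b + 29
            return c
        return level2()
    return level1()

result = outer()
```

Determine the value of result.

Step 1: a = 2. b = a + 11 = 13.
Step 2: c = b + 29 = 13 + 29 = 42.
Step 3: result = 42

The answer is 42.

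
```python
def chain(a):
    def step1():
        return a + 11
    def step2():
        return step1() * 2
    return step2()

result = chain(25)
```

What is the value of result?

Step 1: chain(25) captures a = 25.
Step 2: step2() calls step1() which returns 25 + 11 = 36.
Step 3: step2() returns 36 * 2 = 72

The answer is 72.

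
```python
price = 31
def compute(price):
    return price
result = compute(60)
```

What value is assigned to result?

Step 1: Global price = 31.
Step 2: compute(60) takes parameter price = 60, which shadows the global.
Step 3: result = 60

The answer is 60.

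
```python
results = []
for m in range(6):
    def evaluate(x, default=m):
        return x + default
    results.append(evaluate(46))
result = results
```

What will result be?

Step 1: Default argument default=m is evaluated at function definition time.
Step 2: Each iteration creates evaluate with default = current m value.
Step 3: evaluate(46) returns 46 + default. results = [46, 47, 48, 49, 50, 51]

The answer is [46, 47, 48, 49, 50, 51].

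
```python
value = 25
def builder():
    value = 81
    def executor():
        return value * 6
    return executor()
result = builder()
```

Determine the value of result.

Step 1: builder() shadows global value with value = 81.
Step 2: executor() finds value = 81 in enclosing scope, computes 81 * 6 = 486.
Step 3: result = 486

The answer is 486.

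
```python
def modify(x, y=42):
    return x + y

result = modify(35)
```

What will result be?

Step 1: modify(35) uses default y = 42.
Step 2: Returns 35 + 42 = 77.
Step 3: result = 77

The answer is 77.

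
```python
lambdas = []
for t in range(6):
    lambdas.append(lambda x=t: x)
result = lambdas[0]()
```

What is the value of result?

Step 1: Default argument x=t captures t's value at each iteration.
Step 2: lambdas[0] captured x = 0 when t was 0.
Step 3: result = 0

The answer is 0.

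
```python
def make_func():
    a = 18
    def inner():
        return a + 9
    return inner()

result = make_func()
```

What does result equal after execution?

Step 1: make_func() defines a = 18.
Step 2: inner() reads a = 18 from enclosing scope, returns 18 + 9 = 27.
Step 3: result = 27

The answer is 27.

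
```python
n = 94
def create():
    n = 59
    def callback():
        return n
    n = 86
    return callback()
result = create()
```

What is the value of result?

Step 1: create() sets n = 59, then later n = 86.
Step 2: callback() is called after n is reassigned to 86. Closures capture variables by reference, not by value.
Step 3: result = 86

The answer is 86.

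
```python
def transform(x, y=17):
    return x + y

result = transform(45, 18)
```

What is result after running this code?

Step 1: transform(45, 18) overrides default y with 18.
Step 2: Returns 45 + 18 = 63.
Step 3: result = 63

The answer is 63.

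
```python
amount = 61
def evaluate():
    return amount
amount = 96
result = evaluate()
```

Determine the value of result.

Step 1: amount is first set to 61, then reassigned to 96.
Step 2: evaluate() is called after the reassignment, so it looks up the current global amount = 96.
Step 3: result = 96

The answer is 96.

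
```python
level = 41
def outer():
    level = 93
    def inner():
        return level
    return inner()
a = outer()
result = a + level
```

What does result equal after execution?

Step 1: outer() has local level = 93. inner() reads from enclosing.
Step 2: outer() returns 93. Global level = 41 unchanged.
Step 3: result = 93 + 41 = 134

The answer is 134.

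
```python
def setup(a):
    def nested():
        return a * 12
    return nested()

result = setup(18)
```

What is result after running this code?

Step 1: setup(18) binds parameter a = 18.
Step 2: nested() accesses a = 18 from enclosing scope.
Step 3: result = 18 * 12 = 216

The answer is 216.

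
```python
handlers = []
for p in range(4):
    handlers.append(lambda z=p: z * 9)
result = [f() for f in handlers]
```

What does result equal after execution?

Step 1: Default arg z=p captures p at each iteration.
Step 2: handlers[k] has z defaulting to k, returns k * 9.
Step 3: result = [0, 9, 18, 27]

The answer is [0, 9, 18, 27].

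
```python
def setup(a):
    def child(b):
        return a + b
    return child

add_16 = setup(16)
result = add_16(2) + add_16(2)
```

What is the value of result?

Step 1: add_16 captures a = 16.
Step 2: add_16(2) = 16 + 2 = 18, called twice.
Step 3: result = 18 + 18 = 36

The answer is 36.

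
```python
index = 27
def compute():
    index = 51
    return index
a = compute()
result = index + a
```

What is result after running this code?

Step 1: Global index = 27. compute() returns local index = 51.
Step 2: a = 51. Global index still = 27.
Step 3: result = 27 + 51 = 78

The answer is 78.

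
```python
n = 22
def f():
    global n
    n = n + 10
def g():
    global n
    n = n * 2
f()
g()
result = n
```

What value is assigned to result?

Step 1: n = 22.
Step 2: f() adds 10: n = 22 + 10 = 32.
Step 3: g() doubles: n = 32 * 2 = 64.
Step 4: result = 64

The answer is 64.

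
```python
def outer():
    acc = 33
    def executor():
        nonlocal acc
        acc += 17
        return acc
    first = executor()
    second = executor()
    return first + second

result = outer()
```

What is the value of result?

Step 1: acc starts at 33.
Step 2: First call: acc = 33 + 17 = 50, returns 50.
Step 3: Second call: acc = 50 + 17 = 67, returns 67.
Step 4: result = 50 + 67 = 117

The answer is 117.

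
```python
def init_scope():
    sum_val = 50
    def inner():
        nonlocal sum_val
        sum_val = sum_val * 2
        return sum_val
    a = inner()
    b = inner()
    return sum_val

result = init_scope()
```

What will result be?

Step 1: sum_val starts at 50.
Step 2: First inner(): sum_val = 50 * 2 = 100.
Step 3: Second inner(): sum_val = 100 * 2 = 200.
Step 4: result = 200

The answer is 200.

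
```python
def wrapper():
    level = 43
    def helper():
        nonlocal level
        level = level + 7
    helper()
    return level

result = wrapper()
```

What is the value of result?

Step 1: wrapper() sets level = 43.
Step 2: helper() uses nonlocal to modify level in wrapper's scope: level = 43 + 7 = 50.
Step 3: wrapper() returns the modified level = 50

The answer is 50.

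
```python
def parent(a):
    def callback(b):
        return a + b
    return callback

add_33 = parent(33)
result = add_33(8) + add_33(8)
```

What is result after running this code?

Step 1: add_33 captures a = 33.
Step 2: add_33(8) = 33 + 8 = 41, called twice.
Step 3: result = 41 + 41 = 82

The answer is 82.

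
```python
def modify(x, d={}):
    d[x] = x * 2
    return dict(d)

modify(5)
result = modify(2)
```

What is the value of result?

Step 1: Mutable default dict is shared across calls.
Step 2: First call adds 5: 10. Second call adds 2: 4.
Step 3: result = {5: 10, 2: 4}

The answer is {5: 10, 2: 4}.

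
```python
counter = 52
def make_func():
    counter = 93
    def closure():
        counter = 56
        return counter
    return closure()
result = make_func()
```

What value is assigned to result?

Step 1: Three scopes define counter: global (52), make_func (93), closure (56).
Step 2: closure() has its own local counter = 56, which shadows both enclosing and global.
Step 3: result = 56 (local wins in LEGB)

The answer is 56.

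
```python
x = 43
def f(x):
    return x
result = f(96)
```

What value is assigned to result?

Step 1: Global x = 43.
Step 2: f(96) takes parameter x = 96, which shadows the global.
Step 3: result = 96

The answer is 96.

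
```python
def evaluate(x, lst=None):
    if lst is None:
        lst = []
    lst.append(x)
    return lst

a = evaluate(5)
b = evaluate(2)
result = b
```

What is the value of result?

Step 1: None default with guard creates a NEW list each call.
Step 2: a = [5] (fresh list). b = [2] (another fresh list).
Step 3: result = [2] (this is the fix for mutable default)

The answer is [2].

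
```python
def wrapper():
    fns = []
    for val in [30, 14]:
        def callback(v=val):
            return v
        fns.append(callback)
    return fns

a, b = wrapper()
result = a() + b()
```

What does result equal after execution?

Step 1: Default argument v=val captures val at each iteration.
Step 2: a() returns 30 (captured at first iteration), b() returns 14 (captured at second).
Step 3: result = 30 + 14 = 44

The answer is 44.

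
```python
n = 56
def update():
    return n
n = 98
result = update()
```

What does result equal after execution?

Step 1: n is first set to 56, then reassigned to 98.
Step 2: update() is called after the reassignment, so it looks up the current global n = 98.
Step 3: result = 98

The answer is 98.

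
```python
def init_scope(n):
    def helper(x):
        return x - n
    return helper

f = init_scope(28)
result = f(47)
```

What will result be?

Step 1: init_scope(28) creates a closure capturing n = 28.
Step 2: f(47) computes 47 - 28 = 19.
Step 3: result = 19

The answer is 19.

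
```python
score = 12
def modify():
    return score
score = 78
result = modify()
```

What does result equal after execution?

Step 1: score is first set to 12, then reassigned to 78.
Step 2: modify() is called after the reassignment, so it looks up the current global score = 78.
Step 3: result = 78

The answer is 78.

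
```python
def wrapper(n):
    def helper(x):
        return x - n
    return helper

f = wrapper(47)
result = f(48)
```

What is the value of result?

Step 1: wrapper(47) creates a closure capturing n = 47.
Step 2: f(48) computes 48 - 47 = 1.
Step 3: result = 1

The answer is 1.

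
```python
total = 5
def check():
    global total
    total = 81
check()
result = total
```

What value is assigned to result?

Step 1: total = 5 globally.
Step 2: check() declares global total and sets it to 81.
Step 3: After check(), global total = 81. result = 81

The answer is 81.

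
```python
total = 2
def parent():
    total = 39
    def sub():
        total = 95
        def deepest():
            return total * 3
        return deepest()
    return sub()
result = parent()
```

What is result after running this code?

Step 1: deepest() looks up total through LEGB: not local, finds total = 95 in enclosing sub().
Step 2: Returns 95 * 3 = 285.
Step 3: result = 285

The answer is 285.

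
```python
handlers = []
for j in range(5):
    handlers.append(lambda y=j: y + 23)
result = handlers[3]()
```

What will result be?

Step 1: Default argument y=j captures j's value at definition time.
Step 2: handlers[3] was defined when j = 3, so y defaults to 3.
Step 3: result = 3 + 23 = 26 (default arg fixes the late binding issue)

The answer is 26.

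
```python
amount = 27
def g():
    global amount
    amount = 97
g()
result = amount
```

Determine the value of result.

Step 1: amount = 27 globally.
Step 2: g() declares global amount and sets it to 97.
Step 3: After g(), global amount = 97. result = 97

The answer is 97.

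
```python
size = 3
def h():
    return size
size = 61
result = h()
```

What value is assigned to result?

Step 1: size is first set to 3, then reassigned to 61.
Step 2: h() is called after the reassignment, so it looks up the current global size = 61.
Step 3: result = 61

The answer is 61.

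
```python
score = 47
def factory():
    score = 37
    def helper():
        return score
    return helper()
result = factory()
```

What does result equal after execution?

Step 1: score = 47 globally, but factory() defines score = 37 locally.
Step 2: helper() looks up score. Not in local scope, so checks enclosing scope (factory) and finds score = 37.
Step 3: result = 37

The answer is 37.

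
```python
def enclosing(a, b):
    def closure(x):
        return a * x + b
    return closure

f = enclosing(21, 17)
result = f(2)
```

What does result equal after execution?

Step 1: enclosing(21, 17) captures a = 21, b = 17.
Step 2: f(2) computes 21 * 2 + 17 = 59.
Step 3: result = 59

The answer is 59.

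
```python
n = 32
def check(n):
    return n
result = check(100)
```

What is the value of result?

Step 1: Global n = 32.
Step 2: check(100) takes parameter n = 100, which shadows the global.
Step 3: result = 100

The answer is 100.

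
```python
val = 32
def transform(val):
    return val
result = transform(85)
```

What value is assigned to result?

Step 1: Global val = 32.
Step 2: transform(85) takes parameter val = 85, which shadows the global.
Step 3: result = 85

The answer is 85.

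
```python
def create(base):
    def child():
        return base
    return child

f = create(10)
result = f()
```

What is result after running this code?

Step 1: create(10) creates closure capturing base = 10.
Step 2: f() returns the captured base = 10.
Step 3: result = 10

The answer is 10.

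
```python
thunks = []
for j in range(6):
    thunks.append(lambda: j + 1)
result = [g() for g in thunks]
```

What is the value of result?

Step 1: All lambdas capture j by reference. After the loop, j = 5.
Step 2: Each call returns 5 + 1 = 6.
Step 3: result = [6, 6, 6, 6, 6, 6]

The answer is [6, 6, 6, 6, 6, 6].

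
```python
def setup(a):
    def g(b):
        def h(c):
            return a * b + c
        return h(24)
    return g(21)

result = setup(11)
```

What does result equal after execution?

Step 1: a = 11, b = 21, c = 24.
Step 2: h() computes a * b + c = 11 * 21 + 24 = 255.
Step 3: result = 255

The answer is 255.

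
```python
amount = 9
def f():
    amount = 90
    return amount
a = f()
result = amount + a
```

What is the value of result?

Step 1: Global amount = 9. f() returns local amount = 90.
Step 2: a = 90. Global amount still = 9.
Step 3: result = 9 + 90 = 99

The answer is 99.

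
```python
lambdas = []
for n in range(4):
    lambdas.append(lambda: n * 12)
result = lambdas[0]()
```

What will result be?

Step 1: All lambdas reference the same variable n (late binding).
Step 2: After the loop, n = 3. Every lambda returns n * 12.
Step 3: lambdas[0]() = 3 * 12 = 36

The answer is 36.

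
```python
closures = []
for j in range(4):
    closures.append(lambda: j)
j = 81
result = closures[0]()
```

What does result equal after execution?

Step 1: Lambdas capture the variable j by reference, not by value.
Step 2: After the loop, j is reassigned to 81.
Step 3: closures[0]() looks up the current j = 81. result = 81

The answer is 81.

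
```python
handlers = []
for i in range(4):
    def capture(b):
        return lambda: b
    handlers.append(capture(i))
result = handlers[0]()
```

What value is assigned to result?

Step 1: capture(i) creates a new scope capturing b = i at call time.
Step 2: handlers[0] = capture(0), so its lambda captures b = 0.
Step 3: result = 0 (closure factory fixes late binding)

The answer is 0.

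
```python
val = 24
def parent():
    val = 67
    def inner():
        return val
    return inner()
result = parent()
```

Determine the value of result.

Step 1: val = 24 globally, but parent() defines val = 67 locally.
Step 2: inner() looks up val. Not in local scope, so checks enclosing scope (parent) and finds val = 67.
Step 3: result = 67

The answer is 67.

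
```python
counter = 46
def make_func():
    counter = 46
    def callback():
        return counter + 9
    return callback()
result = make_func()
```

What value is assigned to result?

Step 1: make_func() shadows global counter with counter = 46.
Step 2: callback() finds counter = 46 in enclosing scope, computes 46 + 9 = 55.
Step 3: result = 55

The answer is 55.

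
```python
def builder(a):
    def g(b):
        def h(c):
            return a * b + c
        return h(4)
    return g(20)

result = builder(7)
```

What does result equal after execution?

Step 1: a = 7, b = 20, c = 4.
Step 2: h() computes a * b + c = 7 * 20 + 4 = 144.
Step 3: result = 144

The answer is 144.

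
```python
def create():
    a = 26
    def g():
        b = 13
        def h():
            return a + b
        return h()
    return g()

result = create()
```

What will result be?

Step 1: create() defines a = 26. g() defines b = 13.
Step 2: h() accesses both from enclosing scopes: a = 26, b = 13.
Step 3: result = 26 + 13 = 39

The answer is 39.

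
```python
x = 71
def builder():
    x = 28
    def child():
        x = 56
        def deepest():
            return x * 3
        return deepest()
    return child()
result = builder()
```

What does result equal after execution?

Step 1: deepest() looks up x through LEGB: not local, finds x = 56 in enclosing child().
Step 2: Returns 56 * 3 = 168.
Step 3: result = 168

The answer is 168.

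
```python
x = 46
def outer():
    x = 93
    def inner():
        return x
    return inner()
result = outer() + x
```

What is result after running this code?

Step 1: Global x = 46. outer() shadows with x = 93.
Step 2: inner() returns enclosing x = 93. outer() = 93.
Step 3: result = 93 + global x (46) = 139

The answer is 139.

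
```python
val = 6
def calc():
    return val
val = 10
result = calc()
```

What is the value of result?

Step 1: val is first set to 6, then reassigned to 10.
Step 2: calc() is called after the reassignment, so it looks up the current global val = 10.
Step 3: result = 10

The answer is 10.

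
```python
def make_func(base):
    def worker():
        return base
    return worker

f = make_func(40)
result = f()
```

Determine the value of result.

Step 1: make_func(40) creates closure capturing base = 40.
Step 2: f() returns the captured base = 40.
Step 3: result = 40

The answer is 40.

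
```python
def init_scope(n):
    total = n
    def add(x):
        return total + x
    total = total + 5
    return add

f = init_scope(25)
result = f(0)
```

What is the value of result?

Step 1: init_scope(25) sets total = 25, then total = 25 + 5 = 30.
Step 2: Closures capture by reference, so add sees total = 30.
Step 3: f(0) returns 30 + 0 = 30

The answer is 30.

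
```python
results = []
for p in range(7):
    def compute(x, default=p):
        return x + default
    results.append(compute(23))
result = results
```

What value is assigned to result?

Step 1: Default argument default=p is evaluated at function definition time.
Step 2: Each iteration creates compute with default = current p value.
Step 3: compute(23) returns 23 + default. results = [23, 24, 25, 26, 27, 28, 29]

The answer is [23, 24, 25, 26, 27, 28, 29].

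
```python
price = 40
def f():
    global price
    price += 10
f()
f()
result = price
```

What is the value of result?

Step 1: price = 40.
Step 2: First f(): price = 40 + 10 = 50.
Step 3: Second f(): price = 50 + 10 = 60. result = 60

The answer is 60.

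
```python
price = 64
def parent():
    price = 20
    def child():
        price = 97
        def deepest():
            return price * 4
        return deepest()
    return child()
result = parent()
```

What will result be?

Step 1: deepest() looks up price through LEGB: not local, finds price = 97 in enclosing child().
Step 2: Returns 97 * 4 = 388.
Step 3: result = 388

The answer is 388.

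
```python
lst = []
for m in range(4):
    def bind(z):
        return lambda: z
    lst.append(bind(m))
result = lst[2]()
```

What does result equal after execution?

Step 1: bind(m) creates a new scope capturing z = m at call time.
Step 2: lst[2] = bind(2), so its lambda captures z = 2.
Step 3: result = 2 (closure factory fixes late binding)

The answer is 2.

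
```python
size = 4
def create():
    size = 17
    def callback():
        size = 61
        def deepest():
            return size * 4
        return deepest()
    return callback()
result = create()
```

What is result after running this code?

Step 1: deepest() looks up size through LEGB: not local, finds size = 61 in enclosing callback().
Step 2: Returns 61 * 4 = 244.
Step 3: result = 244

The answer is 244.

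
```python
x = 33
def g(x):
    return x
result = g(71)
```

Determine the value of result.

Step 1: Global x = 33.
Step 2: g(71) takes parameter x = 71, which shadows the global.
Step 3: result = 71

The answer is 71.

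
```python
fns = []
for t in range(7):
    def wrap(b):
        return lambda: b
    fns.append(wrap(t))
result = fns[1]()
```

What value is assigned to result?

Step 1: wrap(t) creates a new scope capturing b = t at call time.
Step 2: fns[1] = wrap(1), so its lambda captures b = 1.
Step 3: result = 1 (closure factory fixes late binding)

The answer is 1.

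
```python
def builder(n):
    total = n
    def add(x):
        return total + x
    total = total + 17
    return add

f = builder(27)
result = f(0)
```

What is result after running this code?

Step 1: builder(27) sets total = 27, then total = 27 + 17 = 44.
Step 2: Closures capture by reference, so add sees total = 44.
Step 3: f(0) returns 44 + 0 = 44

The answer is 44.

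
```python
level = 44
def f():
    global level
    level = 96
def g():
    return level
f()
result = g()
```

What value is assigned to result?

Step 1: level = 44.
Step 2: f() sets global level = 96.
Step 3: g() reads global level = 96. result = 96

The answer is 96.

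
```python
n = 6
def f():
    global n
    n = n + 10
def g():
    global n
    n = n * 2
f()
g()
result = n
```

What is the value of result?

Step 1: n = 6.
Step 2: f() adds 10: n = 6 + 10 = 16.
Step 3: g() doubles: n = 16 * 2 = 32.
Step 4: result = 32

The answer is 32.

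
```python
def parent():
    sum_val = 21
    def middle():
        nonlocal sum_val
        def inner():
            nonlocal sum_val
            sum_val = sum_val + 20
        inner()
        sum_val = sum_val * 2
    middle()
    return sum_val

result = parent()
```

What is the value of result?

Step 1: sum_val = 21.
Step 2: inner() adds 20: sum_val = 21 + 20 = 41.
Step 3: middle() doubles: sum_val = 41 * 2 = 82.
Step 4: result = 82

The answer is 82.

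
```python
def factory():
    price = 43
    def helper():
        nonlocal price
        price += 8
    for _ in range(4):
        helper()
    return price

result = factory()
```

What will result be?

Step 1: price = 43.
Step 2: helper() is called 4 times in a loop, each adding 8 via nonlocal.
Step 3: price = 43 + 8 * 4 = 75

The answer is 75.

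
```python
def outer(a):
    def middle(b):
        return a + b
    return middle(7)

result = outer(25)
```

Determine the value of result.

Step 1: outer(25) passes a = 25.
Step 2: middle(7) has b = 7, reads a = 25 from enclosing.
Step 3: result = 25 + 7 = 32

The answer is 32.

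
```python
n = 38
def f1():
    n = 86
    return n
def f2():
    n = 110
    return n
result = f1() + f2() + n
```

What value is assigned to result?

Step 1: Each function shadows global n with its own local.
Step 2: f1() returns 86, f2() returns 110.
Step 3: Global n = 38 is unchanged. result = 86 + 110 + 38 = 234

The answer is 234.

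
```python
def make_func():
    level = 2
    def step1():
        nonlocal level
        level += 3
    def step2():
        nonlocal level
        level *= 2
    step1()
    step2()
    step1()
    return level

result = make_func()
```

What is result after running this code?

Step 1: level = 2.
Step 2: step1(): level = 2 + 3 = 5.
Step 3: step2(): level = 5 * 2 = 10.
Step 4: step1(): level = 10 + 3 = 13. result = 13

The answer is 13.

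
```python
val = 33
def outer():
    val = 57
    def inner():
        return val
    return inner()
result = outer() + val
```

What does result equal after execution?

Step 1: Global val = 33. outer() shadows with val = 57.
Step 2: inner() returns enclosing val = 57. outer() = 57.
Step 3: result = 57 + global val (33) = 90

The answer is 90.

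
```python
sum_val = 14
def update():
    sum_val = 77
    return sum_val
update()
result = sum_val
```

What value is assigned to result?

Step 1: Global sum_val = 14.
Step 2: update() creates local sum_val = 77 (shadow, not modification).
Step 3: After update() returns, global sum_val is unchanged. result = 14

The answer is 14.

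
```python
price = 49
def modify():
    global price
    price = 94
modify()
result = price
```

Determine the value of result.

Step 1: price = 49 globally.
Step 2: modify() declares global price and sets it to 94.
Step 3: After modify(), global price = 94. result = 94

The answer is 94.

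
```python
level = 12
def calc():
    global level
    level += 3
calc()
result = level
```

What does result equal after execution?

Step 1: level = 12 globally.
Step 2: calc() modifies global level: level += 3 = 15.
Step 3: result = 15

The answer is 15.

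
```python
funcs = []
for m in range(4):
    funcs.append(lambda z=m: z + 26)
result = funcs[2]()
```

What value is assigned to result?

Step 1: Default argument z=m captures m's value at definition time.
Step 2: funcs[2] was defined when m = 2, so z defaults to 2.
Step 3: result = 2 + 26 = 28 (default arg fixes the late binding issue)

The answer is 28.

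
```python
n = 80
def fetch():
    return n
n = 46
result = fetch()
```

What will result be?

Step 1: n is first set to 80, then reassigned to 46.
Step 2: fetch() is called after the reassignment, so it looks up the current global n = 46.
Step 3: result = 46

The answer is 46.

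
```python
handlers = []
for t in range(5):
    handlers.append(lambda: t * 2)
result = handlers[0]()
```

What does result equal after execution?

Step 1: All lambdas reference the same variable t (late binding).
Step 2: After the loop, t = 4. Every lambda returns t * 2.
Step 3: handlers[0]() = 4 * 2 = 8

The answer is 8.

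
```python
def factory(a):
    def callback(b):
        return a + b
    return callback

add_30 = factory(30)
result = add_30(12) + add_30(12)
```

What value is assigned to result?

Step 1: add_30 captures a = 30.
Step 2: add_30(12) = 30 + 12 = 42, called twice.
Step 3: result = 42 + 42 = 84

The answer is 84.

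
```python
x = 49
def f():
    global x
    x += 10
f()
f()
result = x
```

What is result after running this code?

Step 1: x = 49.
Step 2: First f(): x = 49 + 10 = 59.
Step 3: Second f(): x = 59 + 10 = 69. result = 69

The answer is 69.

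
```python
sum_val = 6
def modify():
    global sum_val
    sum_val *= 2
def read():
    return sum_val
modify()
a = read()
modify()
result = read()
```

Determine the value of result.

Step 1: sum_val = 6.
Step 2: First modify(): sum_val = 6 * 2 = 12.
Step 3: Second modify(): sum_val = 12 * 2 = 24.
Step 4: read() returns 24

The answer is 24.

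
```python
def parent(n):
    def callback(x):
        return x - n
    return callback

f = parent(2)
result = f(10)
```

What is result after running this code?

Step 1: parent(2) creates a closure capturing n = 2.
Step 2: f(10) computes 10 - 2 = 8.
Step 3: result = 8

The answer is 8.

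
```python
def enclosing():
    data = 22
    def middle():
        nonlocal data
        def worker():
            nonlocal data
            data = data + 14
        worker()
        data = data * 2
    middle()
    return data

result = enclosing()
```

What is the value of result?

Step 1: data = 22.
Step 2: worker() adds 14: data = 22 + 14 = 36.
Step 3: middle() doubles: data = 36 * 2 = 72.
Step 4: result = 72

The answer is 72.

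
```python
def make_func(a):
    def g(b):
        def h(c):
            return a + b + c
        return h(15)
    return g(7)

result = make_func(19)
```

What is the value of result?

Step 1: a = 19, b = 7, c = 15 across three nested scopes.
Step 2: h() accesses all three via LEGB rule.
Step 3: result = 19 + 7 + 15 = 41

The answer is 41.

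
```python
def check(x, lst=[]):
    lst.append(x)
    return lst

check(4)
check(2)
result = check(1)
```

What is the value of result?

Step 1: Mutable default argument gotcha! The list [] is created once.
Step 2: Each call appends to the SAME list: [4], [4, 2], [4, 2, 1].
Step 3: result = [4, 2, 1]

The answer is [4, 2, 1].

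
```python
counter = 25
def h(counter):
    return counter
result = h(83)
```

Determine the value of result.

Step 1: Global counter = 25.
Step 2: h(83) takes parameter counter = 83, which shadows the global.
Step 3: result = 83

The answer is 83.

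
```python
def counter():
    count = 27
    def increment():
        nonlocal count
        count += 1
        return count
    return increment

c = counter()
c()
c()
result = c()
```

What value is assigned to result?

Step 1: counter() creates closure with count = 27.
Step 2: Each c() call increments count via nonlocal. After 3 calls: 27 + 3 = 30.
Step 3: result = 30

The answer is 30.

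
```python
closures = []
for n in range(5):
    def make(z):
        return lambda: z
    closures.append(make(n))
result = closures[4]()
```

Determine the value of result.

Step 1: make(n) creates a new scope capturing z = n at call time.
Step 2: closures[4] = make(4), so its lambda captures z = 4.
Step 3: result = 4 (closure factory fixes late binding)

The answer is 4.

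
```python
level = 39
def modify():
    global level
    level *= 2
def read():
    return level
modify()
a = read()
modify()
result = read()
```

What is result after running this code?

Step 1: level = 39.
Step 2: First modify(): level = 39 * 2 = 78.
Step 3: Second modify(): level = 78 * 2 = 156.
Step 4: read() returns 156

The answer is 156.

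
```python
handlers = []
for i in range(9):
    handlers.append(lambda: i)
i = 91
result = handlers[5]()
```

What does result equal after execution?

Step 1: Lambdas capture the variable i by reference, not by value.
Step 2: After the loop, i is reassigned to 91.
Step 3: handlers[5]() looks up the current i = 91. result = 91

The answer is 91.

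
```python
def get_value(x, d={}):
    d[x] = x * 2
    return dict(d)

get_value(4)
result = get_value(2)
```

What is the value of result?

Step 1: Mutable default dict is shared across calls.
Step 2: First call adds 4: 8. Second call adds 2: 4.
Step 3: result = {4: 8, 2: 4}

The answer is {4: 8, 2: 4}.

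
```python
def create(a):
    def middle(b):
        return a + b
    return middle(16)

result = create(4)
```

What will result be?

Step 1: create(4) passes a = 4.
Step 2: middle(16) has b = 16, reads a = 4 from enclosing.
Step 3: result = 4 + 16 = 20

The answer is 20.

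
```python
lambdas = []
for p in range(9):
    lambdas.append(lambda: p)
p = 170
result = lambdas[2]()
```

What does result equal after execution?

Step 1: Lambdas capture the variable p by reference, not by value.
Step 2: After the loop, p is reassigned to 170.
Step 3: lambdas[2]() looks up the current p = 170. result = 170

The answer is 170.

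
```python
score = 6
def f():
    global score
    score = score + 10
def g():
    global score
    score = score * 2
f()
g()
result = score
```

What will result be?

Step 1: score = 6.
Step 2: f() adds 10: score = 6 + 10 = 16.
Step 3: g() doubles: score = 16 * 2 = 32.
Step 4: result = 32

The answer is 32.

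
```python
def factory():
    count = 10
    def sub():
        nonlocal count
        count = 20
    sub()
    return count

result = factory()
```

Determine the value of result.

Step 1: factory() sets count = 10.
Step 2: sub() uses nonlocal to reassign count = 20.
Step 3: result = 20

The answer is 20.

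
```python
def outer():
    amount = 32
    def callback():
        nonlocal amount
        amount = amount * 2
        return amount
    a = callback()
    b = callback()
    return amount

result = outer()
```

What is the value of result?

Step 1: amount starts at 32.
Step 2: First callback(): amount = 32 * 2 = 64.
Step 3: Second callback(): amount = 64 * 2 = 128.
Step 4: result = 128

The answer is 128.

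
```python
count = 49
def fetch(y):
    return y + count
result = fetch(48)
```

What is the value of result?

Step 1: count = 49 is defined globally.
Step 2: fetch(48) uses parameter y = 48 and looks up count from global scope = 49.
Step 3: result = 48 + 49 = 97

The answer is 97.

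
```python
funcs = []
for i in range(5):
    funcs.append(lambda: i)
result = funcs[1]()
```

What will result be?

Step 1: The loop creates 5 lambdas, all referencing the same variable i.
Step 2: After the loop, i = 4 (final value).
Step 3: funcs[1]() looks up i at call time and finds 4. This is the late binding gotcha. result = 4

The answer is 4.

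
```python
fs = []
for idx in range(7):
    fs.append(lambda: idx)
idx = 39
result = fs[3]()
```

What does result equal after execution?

Step 1: Lambdas capture the variable idx by reference, not by value.
Step 2: After the loop, idx is reassigned to 39.
Step 3: fs[3]() looks up the current idx = 39. result = 39

The answer is 39.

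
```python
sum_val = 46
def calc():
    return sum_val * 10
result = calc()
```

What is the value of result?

Step 1: sum_val = 46 is defined globally.
Step 2: calc() looks up sum_val from global scope = 46, then computes 46 * 10 = 460.
Step 3: result = 460

The answer is 460.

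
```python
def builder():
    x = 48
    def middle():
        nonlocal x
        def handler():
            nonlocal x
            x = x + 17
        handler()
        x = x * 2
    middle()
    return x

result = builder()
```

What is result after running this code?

Step 1: x = 48.
Step 2: handler() adds 17: x = 48 + 17 = 65.
Step 3: middle() doubles: x = 65 * 2 = 130.
Step 4: result = 130

The answer is 130.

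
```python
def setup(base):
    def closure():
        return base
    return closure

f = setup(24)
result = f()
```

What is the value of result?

Step 1: setup(24) creates closure capturing base = 24.
Step 2: f() returns the captured base = 24.
Step 3: result = 24

The answer is 24.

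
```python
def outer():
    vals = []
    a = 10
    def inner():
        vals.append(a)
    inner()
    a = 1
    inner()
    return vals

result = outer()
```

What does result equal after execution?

Step 1: a = 10. inner() appends current a to vals.
Step 2: First inner(): appends 10. Then a = 1.
Step 3: Second inner(): appends 1 (closure sees updated a). result = [10, 1]

The answer is [10, 1].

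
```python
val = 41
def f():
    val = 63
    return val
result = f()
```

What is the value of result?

Step 1: Global val = 41.
Step 2: f() creates local val = 63, shadowing the global.
Step 3: Returns local val = 63. result = 63

The answer is 63.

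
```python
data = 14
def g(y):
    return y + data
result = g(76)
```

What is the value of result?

Step 1: data = 14 is defined globally.
Step 2: g(76) uses parameter y = 76 and looks up data from global scope = 14.
Step 3: result = 76 + 14 = 90

The answer is 90.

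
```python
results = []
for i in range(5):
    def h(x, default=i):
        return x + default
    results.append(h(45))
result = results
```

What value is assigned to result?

Step 1: Default argument default=i is evaluated at function definition time.
Step 2: Each iteration creates h with default = current i value.
Step 3: h(45) returns 45 + default. results = [45, 46, 47, 48, 49]

The answer is [45, 46, 47, 48, 49].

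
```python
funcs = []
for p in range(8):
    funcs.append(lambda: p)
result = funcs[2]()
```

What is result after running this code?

Step 1: The loop creates 8 lambdas, all referencing the same variable p.
Step 2: After the loop, p = 7 (final value).
Step 3: funcs[2]() looks up p at call time and finds 7. This is the late binding gotcha. result = 7

The answer is 7.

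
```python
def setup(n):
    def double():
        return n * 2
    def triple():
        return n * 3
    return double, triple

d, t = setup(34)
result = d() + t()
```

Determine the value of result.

Step 1: Both closures capture the same n = 34.
Step 2: d() = 34 * 2 = 68, t() = 34 * 3 = 102.
Step 3: result = 68 + 102 = 170

The answer is 170.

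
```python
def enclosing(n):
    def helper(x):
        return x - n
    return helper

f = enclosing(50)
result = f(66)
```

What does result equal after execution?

Step 1: enclosing(50) creates a closure capturing n = 50.
Step 2: f(66) computes 66 - 50 = 16.
Step 3: result = 16

The answer is 16.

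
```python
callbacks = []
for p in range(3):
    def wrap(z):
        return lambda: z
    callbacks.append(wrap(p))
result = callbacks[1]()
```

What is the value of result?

Step 1: wrap(p) creates a new scope capturing z = p at call time.
Step 2: callbacks[1] = wrap(1), so its lambda captures z = 1.
Step 3: result = 1 (closure factory fixes late binding)

The answer is 1.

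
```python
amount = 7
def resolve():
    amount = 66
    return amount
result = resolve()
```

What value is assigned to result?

Step 1: Global amount = 7.
Step 2: resolve() creates local amount = 66, shadowing the global.
Step 3: Returns local amount = 66. result = 66

The answer is 66.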